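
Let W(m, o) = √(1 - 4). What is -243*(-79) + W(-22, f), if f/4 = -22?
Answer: 19197 + I*√3 ≈ 19197.0 + 1.732*I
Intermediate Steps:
f = -88 (f = 4*(-22) = -88)
W(m, o) = I*√3 (W(m, o) = √(-3) = I*√3)
-243*(-79) + W(-22, f) = -243*(-79) + I*√3 = 19197 + I*√3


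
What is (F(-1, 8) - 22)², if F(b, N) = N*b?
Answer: 900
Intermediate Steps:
(F(-1, 8) - 22)² = (8*(-1) - 22)² = (-8 - 22)² = (-30)² = 900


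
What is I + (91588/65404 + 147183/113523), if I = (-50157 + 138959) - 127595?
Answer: -24001042001675/618738191 ≈ -38790.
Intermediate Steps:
I = -38793 (I = 88802 - 127595 = -38793)
I + (91588/65404 + 147183/113523) = -38793 + (91588/65404 + 147183/113523) = -38793 + (91588*(1/65404) + 147183*(1/113523)) = -38793 + (22897/16351 + 49061/37841) = -38793 + 1668641788/618738191 = -24001042001675/618738191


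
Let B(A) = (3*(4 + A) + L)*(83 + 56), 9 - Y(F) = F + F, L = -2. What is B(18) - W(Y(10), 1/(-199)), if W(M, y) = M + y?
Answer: 1772494/199 ≈ 8907.0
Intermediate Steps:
Y(F) = 9 - 2*F (Y(F) = 9 - (F + F) = 9 - 2*F)
B(A) = 1390 + 417*A (B(A) = (3*(4 + A) - 2)*(83 + 56) = ((12 + 3*A) - 2)*139 = (10 + 3*A)*139 = 1390 + 417*A)
B(18) - W(Y(10), 1/(-199)) = (1390 + 417*18) - ((9 - 2*10) + 1/(-199)) = (1390 + 7506) - ((9 - 20) - 1/199) = 8896 - (-11 - 1/199) = 8896 - 1*(-2190/199) = 8896 + 2190/199 = 1772494/199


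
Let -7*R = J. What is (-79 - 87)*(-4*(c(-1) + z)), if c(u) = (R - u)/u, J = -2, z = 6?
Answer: 21912/7 ≈ 3130.3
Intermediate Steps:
R = 2/7 (R = -⅐*(-2) = 2/7 ≈ 0.28571)
c(u) = (2/7 - u)/u
(-79 - 87)*(-4*(c(-1) + z)) = (-79 - 87)*(-4*((2/7 - 1*(-1))/(-1) + 6)) = -(-664)*(-(2/7 + 1) + 6) = -(-664)*(-1*9/7 + 6) = -(-664)*(-9/7 + 6) = -(-664)*33/7 = -166*(-132/7) = 21912/7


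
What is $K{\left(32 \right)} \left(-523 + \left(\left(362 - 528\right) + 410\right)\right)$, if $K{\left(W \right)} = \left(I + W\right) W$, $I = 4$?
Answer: $-321408$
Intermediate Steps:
$K{\left(W \right)} = W \left(4 + W\right)$ ($K{\left(W \right)} = \left(4 + W\right) W = W \left(4 + W\right)$)
$K{\left(32 \right)} \left(-523 + \left(\left(362 - 528\right) + 410\right)\right) = 32 \left(4 + 32\right) \left(-523 + \left(\left(362 - 528\right) + 410\right)\right) = 32 \cdot 36 \left(-523 + \left(-166 + 410\right)\right) = 1152 \left(-523 + 244\right) = 1152 \left(-279\right) = -321408$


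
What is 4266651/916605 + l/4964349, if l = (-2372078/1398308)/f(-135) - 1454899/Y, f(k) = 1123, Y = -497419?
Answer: 919140587441870246424992743/197459026194165079169580690 ≈ 4.6548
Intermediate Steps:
l = 1141723907132517/390548498999698 (l = -2372078/1398308/1123 - 1454899/(-497419) = -2372078*1/1398308*(1/1123) - 1454899*(-1/497419) = -1186039/699154*1/1123 + 1454899/497419 = -1186039/785149942 + 1454899/497419 = 1141723907132517/390548498999698 ≈ 2.9234)
4266651/916605 + l/4964349 = 4266651/916605 + (1141723907132517/390548498999698)/4964349 = 4266651*(1/916605) + (1141723907132517/390548498999698)*(1/4964349) = 1422217/305535 + 380574635710839/646273016820217255534 = 919140587441870246424992743/197459026194165079169580690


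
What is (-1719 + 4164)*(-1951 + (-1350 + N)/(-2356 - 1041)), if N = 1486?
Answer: -16204684935/3397 ≈ -4.7703e+6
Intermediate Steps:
(-1719 + 4164)*(-1951 + (-1350 + N)/(-2356 - 1041)) = (-1719 + 4164)*(-1951 + (-1350 + 1486)/(-2356 - 1041)) = 2445*(-1951 + 136/(-3397)) = 2445*(-1951 + 136*(-1/3397)) = 2445*(-1951 - 136/3397) = 2445*(-6627683/3397) = -16204684935/3397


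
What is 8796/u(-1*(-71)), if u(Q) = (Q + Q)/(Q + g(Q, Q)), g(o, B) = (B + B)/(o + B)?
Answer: 316656/71 ≈ 4459.9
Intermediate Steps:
g(o, B) = 2*B/(B + o) (g(o, B) = (2*B)/(B + o) = 2*B/(B + o))
u(Q) = 2*Q/(1 + Q) (u(Q) = (Q + Q)/(Q + 2*Q/(Q + Q)) = (2*Q)/(Q + 2*Q/((2*Q))) = (2*Q)/(Q + 2*Q*(1/(2*Q))) = (2*Q)/(Q + 1) = (2*Q)/(1 + Q) = 2*Q/(1 + Q))
8796/u(-1*(-71)) = 8796/((2*(-1*(-71))/(1 - 1*(-71)))) = 8796/((2*71/(1 + 71))) = 8796/((2*71/72)) = 8796/((2*71*(1/72))) = 8796/(71/36) = 8796*(36/71) = 316656/71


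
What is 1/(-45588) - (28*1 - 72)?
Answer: 2005871/45588 ≈ 44.000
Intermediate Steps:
1/(-45588) - (28*1 - 72) = -1/45588 - (28 - 72) = -1/45588 - 1*(-44) = -1/45588 + 44 = 2005871/45588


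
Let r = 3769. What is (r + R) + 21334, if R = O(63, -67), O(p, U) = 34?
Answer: 25137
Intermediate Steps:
R = 34
(r + R) + 21334 = (3769 + 34) + 21334 = 3803 + 21334 = 25137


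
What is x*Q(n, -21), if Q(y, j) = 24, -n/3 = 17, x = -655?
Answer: -15720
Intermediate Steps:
n = -51 (n = -3*17 = -51)
x*Q(n, -21) = -655*24 = -15720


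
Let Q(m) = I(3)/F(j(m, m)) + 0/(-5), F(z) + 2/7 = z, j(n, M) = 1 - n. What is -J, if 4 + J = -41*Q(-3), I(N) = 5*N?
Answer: 4409/26 ≈ 169.58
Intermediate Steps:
F(z) = -2/7 + z
Q(m) = 15/(5/7 - m) (Q(m) = (5*3)/(-2/7 + (1 - m)) + 0/(-5) = 15/(5/7 - m) + 0*(-⅕) = 15/(5/7 - m) + 0 = 15/(5/7 - m))
J = -4409/26 (J = -4 - (-4305)/(-5 + 7*(-3)) = -4 - (-4305)/(-5 - 21) = -4 - (-4305)/(-26) = -4 - (-4305)*(-1)/26 = -4 - 41*105/26 = -4 - 4305/26 = -4409/26 ≈ -169.58)
-J = -1*(-4409/26) = 4409/26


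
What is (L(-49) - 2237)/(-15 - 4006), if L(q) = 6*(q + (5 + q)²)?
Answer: -9085/4021 ≈ -2.2594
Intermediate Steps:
L(q) = 6*q + 6*(5 + q)²
(L(-49) - 2237)/(-15 - 4006) = ((6*(-49) + 6*(5 - 49)²) - 2237)/(-15 - 4006) = ((-294 + 6*(-44)²) - 2237)/(-4021) = ((-294 + 6*1936) - 2237)*(-1/4021) = ((-294 + 11616) - 2237)*(-1/4021) = (11322 - 2237)*(-1/4021) = 9085*(-1/4021) = -9085/4021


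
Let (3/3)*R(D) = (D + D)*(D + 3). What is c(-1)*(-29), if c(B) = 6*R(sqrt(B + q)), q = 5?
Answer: -3480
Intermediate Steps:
R(D) = 2*D*(3 + D) (R(D) = (D + D)*(D + 3) = (2*D)*(3 + D) = 2*D*(3 + D))
c(B) = 12*sqrt(5 + B)*(3 + sqrt(5 + B)) (c(B) = 6*(2*sqrt(B + 5)*(3 + sqrt(B + 5))) = 6*(2*sqrt(5 + B)*(3 + sqrt(5 + B))) = 12*sqrt(5 + B)*(3 + sqrt(5 + B)))
c(-1)*(-29) = (60 + 12*(-1) + 36*sqrt(5 - 1))*(-29) = (60 - 12 + 36*sqrt(4))*(-29) = (60 - 12 + 36*2)*(-29) = (60 - 12 + 72)*(-29) = 120*(-29) = -3480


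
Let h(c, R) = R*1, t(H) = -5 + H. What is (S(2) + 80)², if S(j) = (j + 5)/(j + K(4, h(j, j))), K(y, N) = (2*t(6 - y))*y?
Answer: 3073009/484 ≈ 6349.2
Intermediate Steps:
h(c, R) = R
K(y, N) = y*(2 - 2*y) (K(y, N) = (2*(-5 + (6 - y)))*y = (2*(1 - y))*y = (2 - 2*y)*y = y*(2 - 2*y))
S(j) = (5 + j)/(-24 + j) (S(j) = (j + 5)/(j + 2*4*(1 - 1*4)) = (5 + j)/(j + 2*4*(1 - 4)) = (5 + j)/(j + 2*4*(-3)) = (5 + j)/(j - 24) = (5 + j)/(-24 + j))
(S(2) + 80)² = ((5 + 2)/(-24 + 2) + 80)² = (7/(-22) + 80)² = (-1/22*7 + 80)² = (-7/22 + 80)² = (1753/22)² = 3073009/484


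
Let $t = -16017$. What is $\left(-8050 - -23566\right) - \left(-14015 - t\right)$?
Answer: $13514$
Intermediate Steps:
$\left(-8050 - -23566\right) - \left(-14015 - t\right) = \left(-8050 - -23566\right) - \left(-14015 - -16017\right) = \left(-8050 + 23566\right) - \left(-14015 + 16017\right) = 15516 - 2002 = 13514$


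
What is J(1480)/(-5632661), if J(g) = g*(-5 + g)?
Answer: -2183000/5632661 ≈ -0.38756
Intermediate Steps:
J(1480)/(-5632661) = (1480*(-5 + 1480))/(-5632661) = (1480*1475)*(-1/5632661) = 2183000*(-1/5632661) = -2183000/5632661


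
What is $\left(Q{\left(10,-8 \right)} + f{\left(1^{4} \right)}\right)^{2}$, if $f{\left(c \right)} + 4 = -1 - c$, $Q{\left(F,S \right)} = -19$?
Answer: $625$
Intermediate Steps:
$f{\left(c \right)} = -5 - c$ ($f{\left(c \right)} = -4 - \left(1 + c\right) = -5 - c$)
$\left(Q{\left(10,-8 \right)} + f{\left(1^{4} \right)}\right)^{2} = \left(-19 - 6\right)^{2} = \left(-25\right)^{2} = 625$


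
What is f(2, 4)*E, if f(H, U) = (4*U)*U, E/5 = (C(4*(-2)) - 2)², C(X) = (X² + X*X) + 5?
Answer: 5491520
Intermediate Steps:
C(X) = 5 + 2*X² (C(X) = (X² + X²) + 5 = 2*X² + 5 = 5 + 2*X²)
E = 85805 (E = 5*((5 + 2*(4*(-2))²) - 2)² = 5*((5 + 2*(-8)²) - 2)² = 5*((5 + 2*64) - 2)² = 5*((5 + 128) - 2)² = 5*(133 - 2)² = 5*131² = 5*17161 = 85805)
f(H, U) = 4*U²
f(2, 4)*E = (4*4²)*85805 = (4*16)*85805 = 64*85805 = 5491520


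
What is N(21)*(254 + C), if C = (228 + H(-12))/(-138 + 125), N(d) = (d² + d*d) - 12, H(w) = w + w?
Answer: 2695260/13 ≈ 2.0733e+5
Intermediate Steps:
H(w) = 2*w
N(d) = -12 + 2*d² (N(d) = (d² + d²) - 12 = 2*d² - 12 = -12 + 2*d²)
C = -204/13 (C = (228 + 2*(-12))/(-138 + 125) = (228 - 24)/(-13) = 204*(-1/13) = -204/13 ≈ -15.692)
N(21)*(254 + C) = (-12 + 2*21²)*(254 - 204/13) = (-12 + 2*441)*(3098/13) = (-12 + 882)*(3098/13) = 870*(3098/13) = 2695260/13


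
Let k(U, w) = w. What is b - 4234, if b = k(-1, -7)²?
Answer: -4185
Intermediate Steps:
b = 49 (b = (-7)² = 49)
b - 4234 = 49 - 4234 = -4185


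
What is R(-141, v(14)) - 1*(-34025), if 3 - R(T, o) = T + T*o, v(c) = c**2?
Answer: 61805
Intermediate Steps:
R(T, o) = 3 - T - T*o (R(T, o) = 3 - (T + T*o) = 3 + (-T - T*o) = 3 - T - T*o)
R(-141, v(14)) - 1*(-34025) = (3 - 1*(-141) - 1*(-141)*14**2) - 1*(-34025) = (3 + 141 - 1*(-141)*196) + 34025 = (3 + 141 + 27636) + 34025 = 27780 + 34025 = 61805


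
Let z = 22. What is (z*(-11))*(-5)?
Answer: 1210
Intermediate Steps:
(z*(-11))*(-5) = (22*(-11))*(-5) = -242*(-5) = 1210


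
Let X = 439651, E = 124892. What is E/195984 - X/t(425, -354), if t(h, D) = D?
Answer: 3592032223/2890764 ≈ 1242.6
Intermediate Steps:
E/195984 - X/t(425, -354) = 124892/195984 - 439651/(-354) = 124892*(1/195984) - 439651*(-1)/354 = 31223/48996 - 1*(-439651/354) = 31223/48996 + 439651/354 = 3592032223/2890764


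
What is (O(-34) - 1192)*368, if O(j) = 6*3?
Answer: -432032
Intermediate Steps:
O(j) = 18
(O(-34) - 1192)*368 = (18 - 1192)*368 = -1174*368 = -432032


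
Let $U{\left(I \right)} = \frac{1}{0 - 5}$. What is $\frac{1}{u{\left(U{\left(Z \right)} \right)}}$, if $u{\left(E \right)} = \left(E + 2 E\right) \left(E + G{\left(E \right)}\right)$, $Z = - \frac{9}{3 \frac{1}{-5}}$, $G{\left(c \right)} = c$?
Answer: $\frac{25}{6} \approx 4.1667$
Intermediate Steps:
$Z = 15$ ($Z = - \frac{9}{3 \left(- \frac{1}{5}\right)} = - \frac{9}{- \frac{3}{5}} = \left(-9\right) \left(- \frac{5}{3}\right) = 15$)
$U{\left(I \right)} = - \frac{1}{5}$ ($U{\left(I \right)} = \frac{1}{-5} = - \frac{1}{5}$)
$u{\left(E \right)} = 6 E^{2}$ ($u{\left(E \right)} = \left(E + 2 E\right) \left(E + E\right) = 3 E 2 E = 6 E^{2}$)
$\frac{1}{u{\left(U{\left(Z \right)} \right)}} = \frac{1}{6 \left(- \frac{1}{5}\right)^{2}} = \frac{1}{6 \cdot \frac{1}{25}} = \frac{1}{\frac{6}{25}} = \frac{25}{6}$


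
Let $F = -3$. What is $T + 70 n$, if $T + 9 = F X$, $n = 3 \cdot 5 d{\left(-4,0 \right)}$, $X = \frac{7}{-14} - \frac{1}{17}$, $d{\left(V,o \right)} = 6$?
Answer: $\frac{213951}{34} \approx 6292.7$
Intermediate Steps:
$X = - \frac{19}{34}$ ($X = 7 \left(- \frac{1}{14}\right) - \frac{1}{17} = - \frac{1}{2} - \frac{1}{17} = - \frac{19}{34} \approx -0.55882$)
$n = 90$ ($n = 3 \cdot 5 \cdot 6 = 15 \cdot 6 = 90$)
$T = - \frac{249}{34}$ ($T = -9 - - \frac{57}{34} = -9 + \frac{57}{34} = - \frac{249}{34} \approx -7.3235$)
$T + 70 n = - \frac{249}{34} + 70 \cdot 90 = - \frac{249}{34} + 6300 = \frac{213951}{34}$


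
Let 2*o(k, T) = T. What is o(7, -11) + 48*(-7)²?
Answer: 4693/2 ≈ 2346.5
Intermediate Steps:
o(k, T) = T/2
o(7, -11) + 48*(-7)² = (½)*(-11) + 48*(-7)² = -11/2 + 48*49 = -11/2 + 2352 = 4693/2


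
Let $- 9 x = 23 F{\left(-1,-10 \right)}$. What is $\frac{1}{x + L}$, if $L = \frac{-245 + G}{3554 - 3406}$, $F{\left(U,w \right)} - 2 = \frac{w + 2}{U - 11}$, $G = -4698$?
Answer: $- \frac{3996}{160693} \approx -0.024867$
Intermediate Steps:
$F{\left(U,w \right)} = 2 + \frac{2 + w}{-11 + U}$ ($F{\left(U,w \right)} = 2 + \frac{w + 2}{U - 11} = 2 + \frac{2 + w}{-11 + U}$)
$L = - \frac{4943}{148}$ ($L = \frac{-245 - 4698}{3554 - 3406} = - \frac{4943}{148} \approx -33.399$)
$x = - \frac{184}{27}$ ($x = - \frac{23 \frac{-20 - 10 + 2 \left(-1\right)}{-11 - 1}}{9} = - \frac{23 \frac{-20 - 10 - 2}{-12}}{9} = - \frac{23 \left(\left(- \frac{1}{12}\right) \left(-32\right)\right)}{9} = - \frac{23 \cdot \frac{8}{3}}{9} = \left(- \frac{1}{9}\right) \frac{184}{3} = - \frac{184}{27} \approx -6.8148$)
$\frac{1}{x + L} = \frac{1}{- \frac{184}{27} - \frac{4943}{148}} = \frac{1}{- \frac{160693}{3996}} = - \frac{3996}{160693}$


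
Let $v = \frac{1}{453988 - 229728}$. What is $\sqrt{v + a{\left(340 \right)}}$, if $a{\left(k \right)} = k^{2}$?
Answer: $\frac{\sqrt{1453454625696065}}{112130} \approx 340.0$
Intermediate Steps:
$v = \frac{1}{224260} \approx 4.4591 \cdot 10^{-6}$
$\sqrt{v + a{\left(340 \right)}} = \sqrt{\frac{1}{224260} + 340^{2}} = \sqrt{\frac{1}{224260} + 115600} = \sqrt{\frac{25924456001}{224260}} = \frac{\sqrt{1453454625696065}}{112130}$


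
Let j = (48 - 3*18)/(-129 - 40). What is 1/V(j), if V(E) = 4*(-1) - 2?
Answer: -⅙ ≈ -0.16667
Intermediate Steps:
j = 6/169 (j = (48 - 54)/(-169) = -6*(-1/169) = 6/169 ≈ 0.035503)
V(E) = -6 (V(E) = -4 - 2 = -6)
1/V(j) = 1/(-6) = -⅙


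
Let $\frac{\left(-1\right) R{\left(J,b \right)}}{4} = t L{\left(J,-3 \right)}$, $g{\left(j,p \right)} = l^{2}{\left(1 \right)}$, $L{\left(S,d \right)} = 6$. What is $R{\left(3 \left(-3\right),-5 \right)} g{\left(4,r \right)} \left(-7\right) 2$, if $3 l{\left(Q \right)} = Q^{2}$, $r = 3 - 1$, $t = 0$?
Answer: $0$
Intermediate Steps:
$r = 2$
$l{\left(Q \right)} = \frac{Q^{2}}{3}$
$g{\left(j,p \right)} = \frac{1}{9}$ ($g{\left(j,p \right)} = \left(\frac{1^{2}}{3}\right)^{2} = \left(\frac{1}{3} \cdot 1\right)^{2} = \left(\frac{1}{3}\right)^{2} = \frac{1}{9}$)
$R{\left(J,b \right)} = 0$ ($R{\left(J,b \right)} = - 4 \cdot 0 \cdot 6 = \left(-4\right) 0 = 0$)
$R{\left(3 \left(-3\right),-5 \right)} g{\left(4,r \right)} \left(-7\right) 2 = 0 \cdot \frac{1}{9} \left(-7\right) 2 = 0 \left(\left(- \frac{7}{9}\right) 2\right) = 0 \left(- \frac{14}{9}\right) = 0$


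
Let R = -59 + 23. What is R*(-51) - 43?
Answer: 1793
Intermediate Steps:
R = -36
R*(-51) - 43 = -36*(-51) - 43 = 1836 - 43 = 1793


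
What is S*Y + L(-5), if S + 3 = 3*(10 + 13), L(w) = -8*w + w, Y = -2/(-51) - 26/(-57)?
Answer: 21865/323 ≈ 67.693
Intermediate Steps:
Y = 160/323 (Y = -2*(-1/51) - 26*(-1/57) = 2/51 + 26/57 = 160/323 ≈ 0.49536)
L(w) = -7*w
S = 66 (S = -3 + 3*(10 + 13) = -3 + 3*23 = -3 + 69 = 66)
S*Y + L(-5) = 66*(160/323) - 7*(-5) = 10560/323 + 35 = 21865/323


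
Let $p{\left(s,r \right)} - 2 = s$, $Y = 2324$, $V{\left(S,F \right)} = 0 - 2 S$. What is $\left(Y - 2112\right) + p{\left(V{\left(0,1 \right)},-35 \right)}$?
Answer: $214$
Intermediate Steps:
$V{\left(S,F \right)} = - 2 S$
$p{\left(s,r \right)} = 2 + s$
$\left(Y - 2112\right) + p{\left(V{\left(0,1 \right)},-35 \right)} = \left(2324 - 2112\right) + \left(2 - 0\right) = 212 + \left(2 + 0\right) = 212 + 2 = 214$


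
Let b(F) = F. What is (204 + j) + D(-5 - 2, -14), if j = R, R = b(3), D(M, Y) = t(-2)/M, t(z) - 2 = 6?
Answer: 1441/7 ≈ 205.86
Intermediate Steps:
t(z) = 8 (t(z) = 2 + 6 = 8)
D(M, Y) = 8/M
R = 3
j = 3
(204 + j) + D(-5 - 2, -14) = (204 + 3) + 8/(-5 - 2) = 207 + 8/(-7) = 207 + 8*(-⅐) = 207 - 8/7 = 1441/7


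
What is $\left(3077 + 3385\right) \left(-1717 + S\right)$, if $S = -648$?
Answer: $-15282630$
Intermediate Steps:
$\left(3077 + 3385\right) \left(-1717 + S\right) = \left(3077 + 3385\right) \left(-1717 - 648\right) = 6462 \left(-2365\right) = -15282630$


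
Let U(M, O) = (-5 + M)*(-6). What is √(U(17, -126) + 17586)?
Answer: 3*√1946 ≈ 132.34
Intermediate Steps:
U(M, O) = 30 - 6*M
√(U(17, -126) + 17586) = √((30 - 6*17) + 17586) = √((30 - 102) + 17586) = √(-72 + 17586) = √17514 = 3*√1946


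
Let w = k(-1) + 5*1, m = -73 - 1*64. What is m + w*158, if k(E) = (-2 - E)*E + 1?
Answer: 969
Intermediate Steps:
m = -137 (m = -73 - 64 = -137)
k(E) = 1 + E*(-2 - E) (k(E) = E*(-2 - E) + 1 = 1 + E*(-2 - E))
w = 7 (w = (1 - 1*(-1)**2 - 2*(-1)) + 5*1 = (1 - 1*1 + 2) + 5 = (1 - 1 + 2) + 5 = 2 + 5 = 7)
m + w*158 = -137 + 7*158 = -137 + 1106 = 969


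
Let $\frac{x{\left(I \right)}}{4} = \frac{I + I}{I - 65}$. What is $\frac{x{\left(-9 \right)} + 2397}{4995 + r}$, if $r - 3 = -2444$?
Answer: $\frac{88725}{94498} \approx 0.93891$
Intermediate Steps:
$r = -2441$ ($r = 3 - 2444 = -2441$)
$x{\left(I \right)} = \frac{8 I}{-65 + I}$ ($x{\left(I \right)} = 4 \frac{I + I}{I - 65} = 4 \frac{2 I}{-65 + I} = \frac{8 I}{-65 + I}$)
$\frac{x{\left(-9 \right)} + 2397}{4995 + r} = \frac{8 \left(-9\right) \frac{1}{-65 - 9} + 2397}{4995 - 2441} = \frac{8 \left(-9\right) \frac{1}{-74} + 2397}{2554} = \left(8 \left(-9\right) \left(- \frac{1}{74}\right) + 2397\right) \frac{1}{2554} = \left(\frac{36}{37} + 2397\right) \frac{1}{2554} = \frac{88725}{37} \cdot \frac{1}{2554} = \frac{88725}{94498}$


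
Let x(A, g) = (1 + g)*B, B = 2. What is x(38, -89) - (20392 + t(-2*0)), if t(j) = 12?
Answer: -20580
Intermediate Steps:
x(A, g) = 2 + 2*g (x(A, g) = (1 + g)*2 = 2 + 2*g)
x(38, -89) - (20392 + t(-2*0)) = (2 + 2*(-89)) - (20392 + 12) = (2 - 178) - 1*20404 = -176 - 20404 = -20580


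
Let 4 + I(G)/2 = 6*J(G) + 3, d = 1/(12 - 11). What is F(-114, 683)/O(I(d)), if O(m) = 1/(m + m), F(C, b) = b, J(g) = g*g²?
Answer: 13660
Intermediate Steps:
J(g) = g³
d = 1 (d = 1/1 = 1)
I(G) = -2 + 12*G³ (I(G) = -8 + 2*(6*G³ + 3) = -8 + 2*(3 + 6*G³) = -8 + (6 + 12*G³) = -2 + 12*G³)
O(m) = 1/(2*m)
F(-114, 683)/O(I(d)) = 683/((1/(2*(-2 + 12*1³)))) = 683/((1/(2*(-2 + 12*1)))) = 683/((1/(2*(-2 + 12)))) = 683/(((½)/10)) = 683/(((½)*(⅒))) = 683/(1/20) = 683*20 = 13660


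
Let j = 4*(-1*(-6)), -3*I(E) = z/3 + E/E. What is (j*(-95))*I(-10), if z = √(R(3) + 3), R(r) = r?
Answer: 760 + 760*√6/3 ≈ 1380.5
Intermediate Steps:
z = √6 (z = √(3 + 3) = √6 ≈ 2.4495)
I(E) = -⅓ - √6/9 (I(E) = -(√6/3 + E/E)/3 = -(√6*(⅓) + 1)/3 = -(√6/3 + 1)/3 = -(1 + √6/3)/3 = -⅓ - √6/9)
j = 24 (j = 4*6 = 24)
(j*(-95))*I(-10) = (24*(-95))*(-⅓ - √6/9) = -2280*(-⅓ - √6/9) = 760 + 760*√6/3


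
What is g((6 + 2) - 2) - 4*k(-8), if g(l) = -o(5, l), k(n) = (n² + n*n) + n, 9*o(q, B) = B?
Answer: -1442/3 ≈ -480.67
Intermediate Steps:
o(q, B) = B/9
k(n) = n + 2*n² (k(n) = (n² + n²) + n = 2*n² + n = n + 2*n²)
g(l) = -l/9
g((6 + 2) - 2) - 4*k(-8) = -((6 + 2) - 2)/9 - (-32)*(1 + 2*(-8)) = -(8 - 2)/9 - (-32)*(1 - 16) = -⅑*6 - (-32)*(-15) = -⅔ - 4*120 = -⅔ - 480 = -1442/3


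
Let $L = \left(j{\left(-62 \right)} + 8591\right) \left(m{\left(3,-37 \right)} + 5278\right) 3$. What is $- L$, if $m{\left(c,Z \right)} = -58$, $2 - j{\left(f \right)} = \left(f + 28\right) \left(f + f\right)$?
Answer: $-68543820$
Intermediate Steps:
$j{\left(f \right)} = 2 - 2 f \left(28 + f\right)$ ($j{\left(f \right)} = 2 - \left(f + 28\right) \left(f + f\right) = 2 - \left(28 + f\right) 2 f = 2 - 2 f \left(28 + f\right)$)
$L = 68543820$ ($L = \left(\left(2 - -3472 - 2 \left(-62\right)^{2}\right) + 8591\right) \left(-58 + 5278\right) 3 = \left(\left(2 + 3472 - 7688\right) + 8591\right) 5220 \cdot 3 = \left(-4214 + 8591\right) 5220 \cdot 3 = 4377 \cdot 5220 \cdot 3 = 22847940 \cdot 3 = 68543820$)
$- L = \left(-1\right) 68543820 = -68543820$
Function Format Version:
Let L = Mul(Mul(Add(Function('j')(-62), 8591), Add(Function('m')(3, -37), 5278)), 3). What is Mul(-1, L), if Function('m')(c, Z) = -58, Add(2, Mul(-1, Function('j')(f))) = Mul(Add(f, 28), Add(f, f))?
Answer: -68543820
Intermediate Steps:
Function('j')(f) = Add(2, Mul(-2, f, Add(28, f))) (Function('j')(f) = Add(2, Mul(-1, Mul(Add(f, 28), Add(f, f)))) = Add(2, Mul(-1, Mul(Add(28, f), Mul(2, f)))) = Add(2, Mul(-1, Mul(2, f, Add(28, f)))) = Add(2, Mul(-2, f, Add(28, f))))
L = 68543820 (L = Mul(Mul(Add(Add(2, Mul(-56, -62), Mul(-2, Pow(-62, 2))), 8591), Add(-58, 5278)), 3) = Mul(Mul(Add(Add(2, 3472, Mul(-2, 3844)), 8591), 5220), 3) = Mul(Mul(Add(Add(2, 3472, -7688), 8591), 5220), 3) = Mul(Mul(Add(-4214, 8591), 5220), 3) = Mul(Mul(4377, 5220), 3) = Mul(22847940, 3) = 68543820)
Mul(-1, L) = Mul(-1, 68543820) = -68543820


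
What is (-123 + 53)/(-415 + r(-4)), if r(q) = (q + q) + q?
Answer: 10/61 ≈ 0.16393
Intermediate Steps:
r(q) = 3*q (r(q) = 2*q + q = 3*q)
(-123 + 53)/(-415 + r(-4)) = (-123 + 53)/(-415 + 3*(-4)) = -70/(-415 - 12) = -70/(-427) = -70*(-1/427) = 10/61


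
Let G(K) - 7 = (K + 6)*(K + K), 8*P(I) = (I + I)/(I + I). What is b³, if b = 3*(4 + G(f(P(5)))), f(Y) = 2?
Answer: 2146689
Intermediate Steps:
P(I) = ⅛ (P(I) = ((I + I)/(I + I))/8 = ((2*I)/((2*I)))/8 = ((2*I)*(1/(2*I)))/8 = (⅛)*1 = ⅛)
G(K) = 7 + 2*K*(6 + K) (G(K) = 7 + (K + 6)*(K + K) = 7 + (6 + K)*(2*K) = 7 + 2*K*(6 + K))
b = 129 (b = 3*(4 + (7 + 2*2² + 12*2)) = 3*(4 + (7 + 2*4 + 24)) = 3*(4 + (7 + 8 + 24)) = 3*(4 + 39) = 3*43 = 129)
b³ = 129³ = 2146689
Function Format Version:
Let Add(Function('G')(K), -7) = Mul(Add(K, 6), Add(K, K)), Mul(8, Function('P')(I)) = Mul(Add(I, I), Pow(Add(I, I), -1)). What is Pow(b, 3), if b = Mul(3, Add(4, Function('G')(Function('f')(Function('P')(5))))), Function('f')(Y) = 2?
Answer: 2146689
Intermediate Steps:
Function('P')(I) = Rational(1, 8) (Function('P')(I) = Mul(Rational(1, 8), Mul(Add(I, I), Pow(Add(I, I), -1))) = Mul(Rational(1, 8), Mul(Mul(2, I), Pow(Mul(2, I), -1))) = Mul(Rational(1, 8), Mul(Mul(2, I), Mul(Rational(1, 2), Pow(I, -1)))) = Mul(Rational(1, 8), 1) = Rational(1, 8))
Function('G')(K) = Add(7, Mul(2, K, Add(6, K))) (Function('G')(K) = Add(7, Mul(Add(K, 6), Add(K, K))) = Add(7, Mul(Add(6, K), Mul(2, K))) = Add(7, Mul(2, K, Add(6, K))))
b = 129 (b = Mul(3, Add(4, Add(7, Mul(2, Pow(2, 2)), Mul(12, 2)))) = Mul(3, Add(4, Add(7, Mul(2, 4), 24))) = Mul(3, Add(4, Add(7, 8, 24))) = Mul(3, Add(4, 39)) = Mul(3, 43) = 129)
Pow(b, 3) = Pow(129, 3) = 2146689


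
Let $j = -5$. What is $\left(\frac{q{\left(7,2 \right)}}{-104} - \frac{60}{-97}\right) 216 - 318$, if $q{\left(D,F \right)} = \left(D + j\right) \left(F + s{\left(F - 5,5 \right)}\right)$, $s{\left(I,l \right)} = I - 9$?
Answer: $- \frac{180138}{1261} \approx -142.85$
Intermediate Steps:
$s{\left(I,l \right)} = -9 + I$ ($s{\left(I,l \right)} = I - 9 = -9 + I$)
$q{\left(D,F \right)} = \left(-14 + 2 F\right) \left(-5 + D\right)$ ($q{\left(D,F \right)} = \left(D - 5\right) \left(F + \left(-9 + \left(F - 5\right)\right)\right) = \left(-5 + D\right) \left(F + \left(-9 + \left(F - 5\right)\right)\right) = \left(-5 + D\right) \left(F + \left(-9 + \left(-5 + F\right)\right)\right) = \left(-5 + D\right) \left(F + \left(-14 + F\right)\right) = \left(-5 + D\right) \left(-14 + 2 F\right) = \left(-14 + 2 F\right) \left(-5 + D\right)$)
$\left(\frac{q{\left(7,2 \right)}}{-104} - \frac{60}{-97}\right) 216 - 318 = \left(\frac{70 - 20 + 7 \cdot 2 + 7 \left(-14 + 2\right)}{-104} - \frac{60}{-97}\right) 216 - 318 = \left(\left(70 - 20 + 14 + 7 \left(-12\right)\right) \left(- \frac{1}{104}\right) - - \frac{60}{97}\right) 216 - 318 = \left(\left(70 - 20 + 14 - 84\right) \left(- \frac{1}{104}\right) + \frac{60}{97}\right) 216 - 318 = \left(\left(-20\right) \left(- \frac{1}{104}\right) + \frac{60}{97}\right) 216 - 318 = \left(\frac{5}{26} + \frac{60}{97}\right) 216 - 318 = \frac{2045}{2522} \cdot 216 - 318 = \frac{220860}{1261} - 318 = - \frac{180138}{1261}$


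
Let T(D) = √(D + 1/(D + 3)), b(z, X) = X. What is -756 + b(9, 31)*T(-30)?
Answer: -756 + 31*I*√2433/9 ≈ -756.0 + 169.9*I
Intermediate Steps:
T(D) = √(D + 1/(3 + D))
-756 + b(9, 31)*T(-30) = -756 + 31*√((1 - 30*(3 - 30))/(3 - 30)) = -756 + 31*√((1 - 30*(-27))/(-27)) = -756 + 31*√(-(1 + 810)/27) = -756 + 31*√(-1/27*811) = -756 + 31*√(-811/27) = -756 + 31*(I*√2433/9) = -756 + 31*I*√2433/9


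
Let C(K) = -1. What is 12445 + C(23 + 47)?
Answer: 12444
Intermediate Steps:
12445 + C(23 + 47) = 12445 - 1 = 12444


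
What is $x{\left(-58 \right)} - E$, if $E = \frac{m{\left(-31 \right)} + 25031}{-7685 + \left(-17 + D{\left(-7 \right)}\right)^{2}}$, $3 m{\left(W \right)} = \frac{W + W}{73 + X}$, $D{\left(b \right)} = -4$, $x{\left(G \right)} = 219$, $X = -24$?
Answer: $\frac{236885587}{1064868} \approx 222.46$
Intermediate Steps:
$m{\left(W \right)} = \frac{2 W}{147}$ ($m{\left(W \right)} = \frac{\left(W + W\right) \frac{1}{73 - 24}}{3} = \frac{2 W \frac{1}{49}}{3} = \frac{\frac{2}{49} W}{3} = \frac{2 W}{147}$)
$E = - \frac{3679495}{1064868}$ ($E = \frac{\frac{2}{147} \left(-31\right) + 25031}{-7685 + \left(-17 - 4\right)^{2}} = \frac{- \frac{62}{147} + 25031}{-7685 + \left(-21\right)^{2}} = \frac{3679495}{147 \left(-7685 + 441\right)} = \frac{3679495}{147 \left(-7244\right)} = \frac{3679495}{147} \left(- \frac{1}{7244}\right) = - \frac{3679495}{1064868} \approx -3.4554$)
$x{\left(-58 \right)} - E = 219 - - \frac{3679495}{1064868} = 219 + \frac{3679495}{1064868} = \frac{236885587}{1064868}$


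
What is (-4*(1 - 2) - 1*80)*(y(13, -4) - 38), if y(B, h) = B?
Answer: 1900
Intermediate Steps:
(-4*(1 - 2) - 1*80)*(y(13, -4) - 38) = (-4*(1 - 2) - 1*80)*(13 - 38) = (-4*(-1) - 80)*(-25) = (4 - 80)*(-25) = -76*(-25) = 1900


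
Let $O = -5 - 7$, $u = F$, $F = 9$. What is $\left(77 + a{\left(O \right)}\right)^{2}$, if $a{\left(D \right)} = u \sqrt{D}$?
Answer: $4957 + 2772 i \sqrt{3} \approx 4957.0 + 4801.2 i$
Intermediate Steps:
$u = 9$
$O = -12$ ($O = -5 - 7 = -12$)
$a{\left(D \right)} = 9 \sqrt{D}$
$\left(77 + a{\left(O \right)}\right)^{2} = \left(77 + 9 \sqrt{-12}\right)^{2} = \left(77 + 9 \cdot 2 i \sqrt{3}\right)^{2} = \left(77 + 18 i \sqrt{3}\right)^{2}$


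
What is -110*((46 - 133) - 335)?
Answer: 46420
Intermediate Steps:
-110*((46 - 133) - 335) = -110*(-87 - 335) = -110*(-422) = 46420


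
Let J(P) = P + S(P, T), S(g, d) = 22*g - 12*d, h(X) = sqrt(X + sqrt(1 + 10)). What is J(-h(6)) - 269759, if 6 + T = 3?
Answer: -269723 - 23*sqrt(6 + sqrt(11)) ≈ -2.6979e+5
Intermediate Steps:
T = -3 (T = -6 + 3 = -3)
h(X) = sqrt(X + sqrt(11))
S(g, d) = -12*d + 22*g
J(P) = 36 + 23*P (J(P) = P + (-12*(-3) + 22*P) = P + (36 + 22*P) = 36 + 23*P)
J(-h(6)) - 269759 = (36 + 23*(-sqrt(6 + sqrt(11)))) - 269759 = (36 - 23*sqrt(6 + sqrt(11))) - 269759 = -269723 - 23*sqrt(6 + sqrt(11))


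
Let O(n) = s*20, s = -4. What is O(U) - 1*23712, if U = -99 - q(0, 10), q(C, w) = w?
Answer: -23792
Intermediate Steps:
U = -109 (U = -99 - 1*10 = -99 - 10 = -109)
O(n) = -80 (O(n) = -4*20 = -80)
O(U) - 1*23712 = -80 - 1*23712 = -80 - 23712 = -23792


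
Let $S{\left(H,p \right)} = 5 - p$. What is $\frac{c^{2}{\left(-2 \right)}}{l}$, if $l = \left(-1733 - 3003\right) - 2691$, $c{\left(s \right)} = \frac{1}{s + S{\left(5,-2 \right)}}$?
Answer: $- \frac{1}{185675} \approx -5.3858 \cdot 10^{-6}$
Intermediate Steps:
$c{\left(s \right)} = \frac{1}{7 + s}$ ($c{\left(s \right)} = \frac{1}{s + \left(5 - -2\right)} = \frac{1}{s + \left(5 + 2\right)} = \frac{1}{s + 7} = \frac{1}{7 + s}$)
$l = -7427$ ($l = -4736 - 2691 = -7427$)
$\frac{c^{2}{\left(-2 \right)}}{l} = \frac{\left(\frac{1}{7 - 2}\right)^{2}}{-7427} = \left(\frac{1}{5}\right)^{2} \left(- \frac{1}{7427}\right) = \frac{1}{25} \left(- \frac{1}{7427}\right) = - \frac{1}{185675}$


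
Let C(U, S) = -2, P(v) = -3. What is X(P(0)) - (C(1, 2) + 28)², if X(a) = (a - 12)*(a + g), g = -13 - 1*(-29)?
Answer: -871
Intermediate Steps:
g = 16 (g = -13 + 29 = 16)
X(a) = (-12 + a)*(16 + a) (X(a) = (a - 12)*(a + 16) = (-12 + a)*(16 + a))
X(P(0)) - (C(1, 2) + 28)² = (-192 + (-3)² + 4*(-3)) - (-2 + 28)² = (-192 + 9 - 12) - 1*26² = -195 - 1*676 = -195 - 676 = -871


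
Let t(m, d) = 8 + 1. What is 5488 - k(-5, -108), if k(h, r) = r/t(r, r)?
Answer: 5500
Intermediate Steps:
t(m, d) = 9
k(h, r) = r/9
5488 - k(-5, -108) = 5488 - (-108)/9 = 5488 - 1*(-12) = 5488 + 12 = 5500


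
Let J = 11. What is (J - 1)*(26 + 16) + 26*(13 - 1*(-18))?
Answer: 1226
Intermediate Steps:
(J - 1)*(26 + 16) + 26*(13 - 1*(-18)) = (11 - 1)*(26 + 16) + 26*(13 - 1*(-18)) = 10*42 + 26*(13 + 18) = 420 + 26*31 = 420 + 806 = 1226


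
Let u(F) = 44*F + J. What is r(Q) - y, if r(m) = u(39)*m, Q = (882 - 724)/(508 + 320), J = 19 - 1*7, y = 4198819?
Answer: -96565253/23 ≈ -4.1985e+6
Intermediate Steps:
J = 12 (J = 19 - 7 = 12)
Q = 79/414 (Q = 158/828 = 158*(1/828) = 79/414 ≈ 0.19082)
u(F) = 12 + 44*F (u(F) = 44*F + 12 = 12 + 44*F)
r(m) = 1728*m (r(m) = (12 + 44*39)*m = (12 + 1716)*m = 1728*m)
r(Q) - y = 1728*(79/414) - 1*4198819 = 7584/23 - 4198819 = -96565253/23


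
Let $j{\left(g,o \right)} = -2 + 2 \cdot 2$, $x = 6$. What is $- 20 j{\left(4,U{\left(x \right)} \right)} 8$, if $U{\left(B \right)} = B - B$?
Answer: $-320$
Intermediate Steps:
$U{\left(B \right)} = 0$
$j{\left(g,o \right)} = 2$ ($j{\left(g,o \right)} = -2 + 4 = 2$)
$- 20 j{\left(4,U{\left(x \right)} \right)} 8 = \left(-20\right) 2 \cdot 8 = \left(-40\right) 8 = -320$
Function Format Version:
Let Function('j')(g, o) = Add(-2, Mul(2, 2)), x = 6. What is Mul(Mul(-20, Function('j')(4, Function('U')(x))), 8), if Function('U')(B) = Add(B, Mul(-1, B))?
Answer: -320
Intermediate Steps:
Function('U')(B) = 0
Function('j')(g, o) = 2 (Function('j')(g, o) = Add(-2, 4) = 2)
Mul(Mul(-20, Function('j')(4, Function('U')(x))), 8) = Mul(Mul(-20, 2), 8) = Mul(-40, 8) = -320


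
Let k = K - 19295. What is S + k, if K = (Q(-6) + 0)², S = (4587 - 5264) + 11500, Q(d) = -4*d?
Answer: -7896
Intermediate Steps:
S = 10823 (S = -677 + 11500 = 10823)
K = 576 (K = (-4*(-6) + 0)² = (24 + 0)² = 24² = 576)
k = -18719 (k = 576 - 19295 = -18719)
S + k = 10823 - 18719 = -7896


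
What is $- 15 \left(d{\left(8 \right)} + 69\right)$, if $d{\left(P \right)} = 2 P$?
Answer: $-1275$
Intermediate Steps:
$- 15 \left(d{\left(8 \right)} + 69\right) = - 15 \left(2 \cdot 8 + 69\right) = - 15 \left(16 + 69\right) = \left(-15\right) 85 = -1275$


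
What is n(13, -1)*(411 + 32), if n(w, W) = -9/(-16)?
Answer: 3987/16 ≈ 249.19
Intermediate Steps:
n(w, W) = 9/16 (n(w, W) = -9*(-1/16) = 9/16)
n(13, -1)*(411 + 32) = 9*(411 + 32)/16 = (9/16)*443 = 3987/16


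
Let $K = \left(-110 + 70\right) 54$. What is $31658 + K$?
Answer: $29498$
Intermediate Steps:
$K = -2160$ ($K = \left(-40\right) 54 = -2160$)
$31658 + K = 31658 - 2160 = 29498$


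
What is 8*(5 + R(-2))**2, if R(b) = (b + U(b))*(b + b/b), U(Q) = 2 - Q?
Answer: 72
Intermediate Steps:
R(b) = 2 + 2*b (R(b) = (b + (2 - b))*(b + b/b) = 2*(b + 1) = 2*(1 + b) = 2 + 2*b)
8*(5 + R(-2))**2 = 8*(5 + (2 + 2*(-2)))**2 = 8*(5 + (2 - 4))**2 = 8*(5 - 2)**2 = 8*3**2 = 8*9 = 72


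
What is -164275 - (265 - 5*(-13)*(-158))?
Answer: -154270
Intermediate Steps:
-164275 - (265 - 5*(-13)*(-158)) = -164275 - (265 + 65*(-158)) = -164275 - (265 - 10270) = -164275 - 1*(-10005) = -164275 + 10005 = -154270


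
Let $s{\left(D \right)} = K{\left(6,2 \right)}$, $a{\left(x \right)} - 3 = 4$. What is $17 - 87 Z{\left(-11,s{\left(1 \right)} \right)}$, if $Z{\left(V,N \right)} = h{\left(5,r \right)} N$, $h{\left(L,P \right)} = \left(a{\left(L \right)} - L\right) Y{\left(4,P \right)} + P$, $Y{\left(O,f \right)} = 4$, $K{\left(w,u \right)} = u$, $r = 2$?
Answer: $-1723$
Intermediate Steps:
$a{\left(x \right)} = 7$ ($a{\left(x \right)} = 3 + 4 = 7$)
$s{\left(D \right)} = 2$
$h{\left(L,P \right)} = 28 + P - 4 L$ ($h{\left(L,P \right)} = \left(7 - L\right) 4 + P = \left(28 - 4 L\right) + P = 28 + P - 4 L$)
$Z{\left(V,N \right)} = 10 N$ ($Z{\left(V,N \right)} = \left(28 + 2 - 20\right) N = 10 N$)
$17 - 87 Z{\left(-11,s{\left(1 \right)} \right)} = 17 - 87 \cdot 10 \cdot 2 = 17 - 1740 = -1723$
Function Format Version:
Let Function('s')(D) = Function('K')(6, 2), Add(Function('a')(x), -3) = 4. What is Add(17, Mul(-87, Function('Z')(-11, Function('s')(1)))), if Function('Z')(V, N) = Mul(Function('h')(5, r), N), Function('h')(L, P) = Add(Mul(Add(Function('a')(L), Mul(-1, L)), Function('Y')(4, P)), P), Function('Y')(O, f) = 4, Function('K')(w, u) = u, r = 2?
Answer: -1723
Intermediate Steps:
Function('a')(x) = 7 (Function('a')(x) = Add(3, 4) = 7)
Function('s')(D) = 2
Function('h')(L, P) = Add(28, P, Mul(-4, L)) (Function('h')(L, P) = Add(Mul(Add(7, Mul(-1, L)), 4), P) = Add(Add(28, Mul(-4, L)), P) = Add(28, P, Mul(-4, L)))
Function('Z')(V, N) = Mul(10, N) (Function('Z')(V, N) = Mul(Add(28, 2, Mul(-4, 5)), N) = Mul(Add(28, 2, -20), N) = Mul(10, N))
Add(17, Mul(-87, Function('Z')(-11, Function('s')(1)))) = Add(17, Mul(-87, Mul(10, 2))) = Add(17, Mul(-87, 20)) = Add(17, -1740) = -1723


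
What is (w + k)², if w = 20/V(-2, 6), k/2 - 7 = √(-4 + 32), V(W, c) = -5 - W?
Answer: 1492/9 + 176*√7/3 ≈ 321.00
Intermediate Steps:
k = 14 + 4*√7 (k = 14 + 2*√(-4 + 32) = 14 + 2*√28 = 14 + 2*(2*√7) = 14 + 4*√7 ≈ 24.583)
w = -20/3 (w = 20/(-5 - 1*(-2)) = 20/(-5 + 2) = 20/(-3) = 20*(-⅓) = -20/3 ≈ -6.6667)
(w + k)² = (-20/3 + (14 + 4*√7))² = (22/3 + 4*√7)²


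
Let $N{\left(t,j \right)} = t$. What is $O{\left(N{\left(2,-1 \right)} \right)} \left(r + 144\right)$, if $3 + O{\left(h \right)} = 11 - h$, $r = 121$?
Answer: $1590$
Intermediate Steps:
$O{\left(h \right)} = 8 - h$ ($O{\left(h \right)} = -3 - \left(-11 + h\right) = 8 - h$)
$O{\left(N{\left(2,-1 \right)} \right)} \left(r + 144\right) = \left(8 - 2\right) \left(121 + 144\right) = \left(8 - 2\right) 265 = 6 \cdot 265 = 1590$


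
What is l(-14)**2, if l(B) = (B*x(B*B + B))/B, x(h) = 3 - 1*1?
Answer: 4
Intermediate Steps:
x(h) = 2 (x(h) = 3 - 1 = 2)
l(B) = 2 (l(B) = (B*2)/B = (2*B)/B = 2)
l(-14)**2 = 2**2 = 4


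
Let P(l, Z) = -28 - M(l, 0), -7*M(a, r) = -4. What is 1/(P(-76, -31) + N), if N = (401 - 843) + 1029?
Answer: 7/3909 ≈ 0.0017907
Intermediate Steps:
M(a, r) = 4/7 (M(a, r) = -⅐*(-4) = 4/7)
N = 587 (N = -442 + 1029 = 587)
P(l, Z) = -200/7 (P(l, Z) = -28 - 1*4/7 = -28 - 4/7 = -200/7)
1/(P(-76, -31) + N) = 1/(-200/7 + 587) = 1/(3909/7) = 7/3909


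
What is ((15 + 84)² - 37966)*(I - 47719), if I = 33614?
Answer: 397267325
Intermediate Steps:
((15 + 84)² - 37966)*(I - 47719) = ((15 + 84)² - 37966)*(33614 - 47719) = (99² - 37966)*(-14105) = (9801 - 37966)*(-14105) = -28165*(-14105) = 397267325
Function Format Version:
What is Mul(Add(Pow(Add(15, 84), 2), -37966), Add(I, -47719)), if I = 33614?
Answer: 397267325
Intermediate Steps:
Mul(Add(Pow(Add(15, 84), 2), -37966), Add(I, -47719)) = Mul(Add(Pow(Add(15, 84), 2), -37966), Add(33614, -47719)) = Mul(Add(Pow(99, 2), -37966), -14105) = Mul(Add(9801, -37966), -14105) = Mul(-28165, -14105) = 397267325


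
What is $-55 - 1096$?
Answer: $-1151$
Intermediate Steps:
$-55 - 1096 = -1151$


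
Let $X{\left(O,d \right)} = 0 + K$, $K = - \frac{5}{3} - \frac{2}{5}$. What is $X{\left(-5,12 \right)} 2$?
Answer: $- \frac{62}{15} \approx -4.1333$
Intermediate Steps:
$K = - \frac{31}{15}$ ($K = \left(-5\right) \frac{1}{3} - \frac{2}{5} = - \frac{5}{3} - \frac{2}{5} = - \frac{31}{15} \approx -2.0667$)
$X{\left(O,d \right)} = - \frac{31}{15}$ ($X{\left(O,d \right)} = 0 - \frac{31}{15} = - \frac{31}{15}$)
$X{\left(-5,12 \right)} 2 = \left(- \frac{31}{15}\right) 2 = - \frac{62}{15}$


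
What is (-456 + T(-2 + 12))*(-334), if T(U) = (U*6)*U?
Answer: -48096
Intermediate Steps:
T(U) = 6*U² (T(U) = (6*U)*U = 6*U²)
(-456 + T(-2 + 12))*(-334) = (-456 + 6*(-2 + 12)²)*(-334) = (-456 + 6*10²)*(-334) = (-456 + 6*100)*(-334) = (-456 + 600)*(-334) = 144*(-334) = -48096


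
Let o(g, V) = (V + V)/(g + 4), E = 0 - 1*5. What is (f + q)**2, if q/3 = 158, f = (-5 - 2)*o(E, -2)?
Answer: 198916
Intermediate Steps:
E = -5 (E = 0 - 5 = -5)
o(g, V) = 2*V/(4 + g) (o(g, V) = (2*V)/(4 + g) = 2*V/(4 + g))
f = -28 (f = (-5 - 2)*(2*(-2)/(4 - 5)) = -14*(-2)/(-1) = -14*(-2)*(-1) = -7*4 = -28)
q = 474 (q = 3*158 = 474)
(f + q)**2 = (-28 + 474)**2 = 446**2 = 198916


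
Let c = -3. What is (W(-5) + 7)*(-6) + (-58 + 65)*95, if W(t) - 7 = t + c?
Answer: 629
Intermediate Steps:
W(t) = 4 + t (W(t) = 7 + (t - 3) = 7 + (-3 + t) = 4 + t)
(W(-5) + 7)*(-6) + (-58 + 65)*95 = ((4 - 5) + 7)*(-6) + (-58 + 65)*95 = (-1 + 7)*(-6) + 7*95 = 6*(-6) + 665 = -36 + 665 = 629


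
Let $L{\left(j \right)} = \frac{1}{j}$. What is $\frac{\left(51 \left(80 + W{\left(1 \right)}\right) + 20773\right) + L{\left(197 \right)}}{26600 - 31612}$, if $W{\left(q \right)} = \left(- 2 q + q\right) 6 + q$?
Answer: $- \frac{4845807}{987364} \approx -4.9078$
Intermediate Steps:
$W{\left(q \right)} = - 5 q$ ($W{\left(q \right)} = - q 6 + q = - 6 q + q = - 5 q$)
$\frac{\left(51 \left(80 + W{\left(1 \right)}\right) + 20773\right) + L{\left(197 \right)}}{26600 - 31612} = \frac{\left(51 \left(80 - 5\right) + 20773\right) + \frac{1}{197}}{26600 - 31612} = \frac{\left(51 \left(80 - 5\right) + 20773\right) + \frac{1}{197}}{-5012} = \left(\left(51 \cdot 75 + 20773\right) + \frac{1}{197}\right) \left(- \frac{1}{5012}\right) = \left(\left(3825 + 20773\right) + \frac{1}{197}\right) \left(- \frac{1}{5012}\right) = \left(24598 + \frac{1}{197}\right) \left(- \frac{1}{5012}\right) = \frac{4845807}{197} \left(- \frac{1}{5012}\right) = - \frac{4845807}{987364}$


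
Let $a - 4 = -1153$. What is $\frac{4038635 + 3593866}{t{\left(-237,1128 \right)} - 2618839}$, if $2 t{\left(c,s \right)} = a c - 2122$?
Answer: $- \frac{5088334}{1655829} \approx -3.073$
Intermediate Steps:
$a = -1149$ ($a = 4 - 1153 = -1149$)
$t{\left(c,s \right)} = -1061 - \frac{1149 c}{2}$ ($t{\left(c,s \right)} = \frac{- 1149 c - 2122}{2} = \frac{-2122 - 1149 c}{2} = -1061 - \frac{1149 c}{2}$)
$\frac{4038635 + 3593866}{t{\left(-237,1128 \right)} - 2618839} = \frac{4038635 + 3593866}{\left(-1061 - - \frac{272313}{2}\right) - 2618839} = \frac{7632501}{\left(-1061 + \frac{272313}{2}\right) - 2618839} = \frac{7632501}{\frac{270191}{2} - 2618839} = \frac{7632501}{- \frac{4967487}{2}} = 7632501 \left(- \frac{2}{4967487}\right) = - \frac{5088334}{1655829}$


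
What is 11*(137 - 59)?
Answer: 858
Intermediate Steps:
11*(137 - 59) = 11*78 = 858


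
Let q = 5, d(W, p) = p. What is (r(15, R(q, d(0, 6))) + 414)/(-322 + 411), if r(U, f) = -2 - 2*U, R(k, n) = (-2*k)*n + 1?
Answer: 382/89 ≈ 4.2921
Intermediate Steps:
R(k, n) = 1 - 2*k*n (R(k, n) = -2*k*n + 1 = 1 - 2*k*n)
(r(15, R(q, d(0, 6))) + 414)/(-322 + 411) = ((-2 - 2*15) + 414)/(-322 + 411) = ((-2 - 30) + 414)/89 = (-32 + 414)*(1/89) = 382*(1/89) = 382/89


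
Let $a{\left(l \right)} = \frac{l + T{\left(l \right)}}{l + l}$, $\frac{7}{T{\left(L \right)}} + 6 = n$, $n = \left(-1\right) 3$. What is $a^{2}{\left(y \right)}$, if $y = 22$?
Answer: $\frac{36481}{156816} \approx 0.23264$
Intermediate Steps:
$n = -3$
$T{\left(L \right)} = - \frac{7}{9}$ ($T{\left(L \right)} = \frac{7}{-6 - 3} = \frac{7}{-9} = 7 \left(- \frac{1}{9}\right) = - \frac{7}{9}$)
$a{\left(l \right)} = \frac{- \frac{7}{9} + l}{2 l}$ ($a{\left(l \right)} = \frac{l - \frac{7}{9}}{l + l} = \frac{- \frac{7}{9} + l}{2 l}$)
$a^{2}{\left(y \right)} = \left(\frac{-7 + 9 \cdot 22}{18 \cdot 22}\right)^{2} = \left(\frac{1}{18} \cdot \frac{1}{22} \left(-7 + 198\right)\right)^{2} = \left(\frac{1}{18} \cdot \frac{1}{22} \cdot 191\right)^{2} = \left(\frac{191}{396}\right)^{2} = \frac{36481}{156816}$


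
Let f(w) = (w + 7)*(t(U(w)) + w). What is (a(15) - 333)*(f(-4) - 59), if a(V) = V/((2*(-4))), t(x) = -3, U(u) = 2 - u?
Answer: 26790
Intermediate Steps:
f(w) = (-3 + w)*(7 + w) (f(w) = (w + 7)*(-3 + w) = (7 + w)*(-3 + w) = (-3 + w)*(7 + w))
a(V) = -V/8 (a(V) = V/(-8) = V*(-⅛) = -V/8)
(a(15) - 333)*(f(-4) - 59) = (-⅛*15 - 333)*((-21 + (-4)² + 4*(-4)) - 59) = (-15/8 - 333)*((-21 + 16 - 16) - 59) = -2679*(-21 - 59)/8 = -2679/8*(-80) = 26790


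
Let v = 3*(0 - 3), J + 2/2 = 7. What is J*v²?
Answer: 486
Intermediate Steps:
J = 6 (J = -1 + 7 = 6)
v = -9 (v = 3*(-3) = -9)
J*v² = 6*(-9)² = 6*81 = 486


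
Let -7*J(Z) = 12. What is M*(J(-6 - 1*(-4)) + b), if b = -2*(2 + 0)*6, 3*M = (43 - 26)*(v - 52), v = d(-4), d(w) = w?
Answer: 8160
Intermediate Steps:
v = -4
J(Z) = -12/7 (J(Z) = -⅐*12 = -12/7)
M = -952/3 (M = ((43 - 26)*(-4 - 52))/3 = (17*(-56))/3 = (⅓)*(-952) = -952/3 ≈ -317.33)
b = -24 (b = -4*6 = -2*12 = -24)
M*(J(-6 - 1*(-4)) + b) = -952*(-12/7 - 24)/3 = -952/3*(-180/7) = 8160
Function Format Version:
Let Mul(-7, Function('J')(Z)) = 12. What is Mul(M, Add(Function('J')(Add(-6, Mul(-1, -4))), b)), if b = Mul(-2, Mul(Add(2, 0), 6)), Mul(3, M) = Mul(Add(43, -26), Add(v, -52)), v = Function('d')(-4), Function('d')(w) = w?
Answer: 8160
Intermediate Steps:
v = -4
Function('J')(Z) = Rational(-12, 7) (Function('J')(Z) = Mul(Rational(-1, 7), 12) = Rational(-12, 7))
M = Rational(-952, 3) (M = Mul(Rational(1, 3), Mul(Add(43, -26), Add(-4, -52))) = Mul(Rational(1, 3), Mul(17, -56)) = Mul(Rational(1, 3), -952) = Rational(-952, 3) ≈ -317.33)
b = -24 (b = Mul(-2, Mul(2, 6)) = Mul(-2, 12) = -24)
Mul(M, Add(Function('J')(Add(-6, Mul(-1, -4))), b)) = Mul(Rational(-952, 3), Add(Rational(-12, 7), -24)) = Mul(Rational(-952, 3), Rational(-180, 7)) = 8160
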